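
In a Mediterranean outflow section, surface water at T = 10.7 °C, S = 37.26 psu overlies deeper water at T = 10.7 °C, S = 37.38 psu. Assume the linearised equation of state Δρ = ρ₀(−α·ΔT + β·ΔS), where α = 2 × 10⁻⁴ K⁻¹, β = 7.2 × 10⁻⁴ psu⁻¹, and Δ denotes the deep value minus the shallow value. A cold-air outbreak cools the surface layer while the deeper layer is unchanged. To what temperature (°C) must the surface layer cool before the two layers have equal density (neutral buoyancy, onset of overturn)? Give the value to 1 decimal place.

10.3 °C

Neutral buoyancy requires Δρ = 0, i.e. −α(T_deep − T_surf′) + β(S_deep − S_surf) = 0.
T_surf′ = T_deep − (β/α)·ΔS = 10.7 − (7.2 × 10⁻⁴/2 × 10⁻⁴)·(+0.12) = 10.268 °C.
Cooling required: 10.7 − (10.268) = 0.432 °C.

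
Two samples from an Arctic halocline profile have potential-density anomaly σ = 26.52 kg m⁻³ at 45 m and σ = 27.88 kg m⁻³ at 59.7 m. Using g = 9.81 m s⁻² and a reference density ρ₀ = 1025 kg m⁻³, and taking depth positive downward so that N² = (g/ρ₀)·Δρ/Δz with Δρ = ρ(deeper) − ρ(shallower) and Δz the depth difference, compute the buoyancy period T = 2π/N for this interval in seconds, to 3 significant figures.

Δρ = 1027.88 − 1026.52 = 1.36 kg m⁻³ over Δz = 59.7 − 45 = 14.7 m.
N² = (9.81/1025) × (1.36/14.7) = 8.8546 × 10⁻⁴ s⁻².
N = √(8.8546 × 10⁻⁴) = 0.029757 rad s⁻¹, so T = 2π/N = 211.15 s ≈ 211 s.

211 s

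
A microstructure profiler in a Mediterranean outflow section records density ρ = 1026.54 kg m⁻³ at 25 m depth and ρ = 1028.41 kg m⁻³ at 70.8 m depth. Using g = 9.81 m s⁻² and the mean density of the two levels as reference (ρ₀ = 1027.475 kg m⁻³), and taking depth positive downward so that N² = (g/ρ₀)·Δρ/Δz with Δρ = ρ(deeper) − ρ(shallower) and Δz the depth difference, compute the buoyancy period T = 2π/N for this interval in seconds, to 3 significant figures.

318 s

Δρ = 1028.41 − 1026.54 = 1.87 kg m⁻³ over Δz = 70.8 − 25 = 45.8 m.
N² = (9.81/1027.475) × (1.87/45.8) = 3.8983 × 10⁻⁴ s⁻².
N = √(3.8983 × 10⁻⁴) = 0.019744 rad s⁻¹, so T = 2π/N = 318.23 s ≈ 318 s.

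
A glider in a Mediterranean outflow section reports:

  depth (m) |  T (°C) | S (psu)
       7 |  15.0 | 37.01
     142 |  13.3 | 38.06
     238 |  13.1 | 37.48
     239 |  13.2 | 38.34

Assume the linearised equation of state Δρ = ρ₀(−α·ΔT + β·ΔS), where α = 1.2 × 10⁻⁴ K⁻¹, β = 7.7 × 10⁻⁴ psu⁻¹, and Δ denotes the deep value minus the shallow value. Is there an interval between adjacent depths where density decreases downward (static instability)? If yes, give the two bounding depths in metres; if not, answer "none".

142–238 m

Evaluate Δρ/ρ₀ = −αΔT + βΔS across each adjacent pair:
  7–142 m: −αΔT+βΔS = −(1.2 × 10⁻⁴)(-1.7)+(7.7 × 10⁻⁴)(+1.05) = 1.0 × 10⁻³ → stable
  142–238 m: −αΔT+βΔS = −(1.2 × 10⁻⁴)(-0.2)+(7.7 × 10⁻⁴)(-0.58) = -4.2 × 10⁻⁴ → UNSTABLE
  238–239 m: −αΔT+βΔS = −(1.2 × 10⁻⁴)(+0.1)+(7.7 × 10⁻⁴)(+0.86) = 6.5 × 10⁻⁴ → stable
The 142–238 m interval has Δρ < 0: lighter water underlies denser water.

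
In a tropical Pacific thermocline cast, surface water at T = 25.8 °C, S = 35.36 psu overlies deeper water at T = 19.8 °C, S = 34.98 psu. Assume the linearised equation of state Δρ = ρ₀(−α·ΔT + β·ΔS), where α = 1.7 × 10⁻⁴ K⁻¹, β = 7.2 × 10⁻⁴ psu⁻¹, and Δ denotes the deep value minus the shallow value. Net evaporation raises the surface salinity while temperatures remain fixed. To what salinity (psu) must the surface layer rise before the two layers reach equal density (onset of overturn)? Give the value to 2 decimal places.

36.40 psu

Neutral buoyancy requires −α(T_deep − T_surf) + β(S_deep − S_surf′) = 0.
S_surf′ = S_deep − (α/β)·ΔT = 34.98 − (1.7 × 10⁻⁴/7.2 × 10⁻⁴)·(-6.0) = 36.3967 psu.
Increase required: 36.3967 − 35.36 = 1.0367 psu.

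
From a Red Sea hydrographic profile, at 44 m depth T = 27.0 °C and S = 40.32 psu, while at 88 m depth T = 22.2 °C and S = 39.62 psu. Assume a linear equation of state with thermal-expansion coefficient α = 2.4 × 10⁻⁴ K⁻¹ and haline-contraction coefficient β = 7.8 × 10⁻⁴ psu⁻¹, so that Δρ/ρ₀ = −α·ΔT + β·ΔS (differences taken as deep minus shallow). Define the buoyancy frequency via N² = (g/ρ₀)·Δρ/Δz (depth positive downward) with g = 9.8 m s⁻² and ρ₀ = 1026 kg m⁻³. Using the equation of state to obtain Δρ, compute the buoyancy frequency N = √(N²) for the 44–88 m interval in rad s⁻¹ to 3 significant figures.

0.0116 rad s⁻¹

ΔT = -4.8 K, ΔS = -0.70 psu (deep − shallow).
Δρ/ρ₀ = −αΔT + βΔS = 1.152 × 10⁻³ − 5.46 × 10⁻⁴ = 6.06 × 10⁻⁴, so Δρ ≈ 0.6218 kg m⁻³.
N² = (g/ρ₀)·Δρ/Δz = g·(Δρ/ρ₀)/Δz = 9.8 × 6.06 × 10⁻⁴ / 44 = 1.3497 × 10⁻⁴ s⁻².
N = √(1.3497 × 10⁻⁴) = 0.011618 rad s⁻¹ ≈ 0.0116 rad s⁻¹.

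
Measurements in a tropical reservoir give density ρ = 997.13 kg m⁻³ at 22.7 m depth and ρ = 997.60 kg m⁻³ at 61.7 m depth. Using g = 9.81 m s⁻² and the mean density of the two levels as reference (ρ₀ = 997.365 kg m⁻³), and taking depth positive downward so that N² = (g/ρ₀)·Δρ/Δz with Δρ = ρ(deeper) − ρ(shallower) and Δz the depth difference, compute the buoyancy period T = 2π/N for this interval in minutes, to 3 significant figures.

9.62 min

Δρ = 997.60 − 997.13 = 0.47 kg m⁻³ over Δz = 61.7 − 22.7 = 39 m.
N² = (9.81/997.365) × (0.47/39) = 1.1854 × 10⁻⁴ s⁻².
N = √(1.1854 × 10⁻⁴) = 0.010888 rad s⁻¹, so T = 2π/N = 577.07 s = 9.6178 min ≈ 9.62 min.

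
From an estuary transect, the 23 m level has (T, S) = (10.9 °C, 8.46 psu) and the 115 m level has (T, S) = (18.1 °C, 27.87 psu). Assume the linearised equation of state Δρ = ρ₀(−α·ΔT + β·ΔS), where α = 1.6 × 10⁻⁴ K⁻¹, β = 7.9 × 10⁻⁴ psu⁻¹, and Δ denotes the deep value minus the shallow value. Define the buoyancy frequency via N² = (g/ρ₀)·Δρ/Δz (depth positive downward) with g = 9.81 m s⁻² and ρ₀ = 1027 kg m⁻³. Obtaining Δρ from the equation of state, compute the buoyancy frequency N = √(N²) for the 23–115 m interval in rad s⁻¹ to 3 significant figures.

ΔT = +7.2 K, ΔS = +19.41 psu (deep − shallow).
Δρ/ρ₀ = −αΔT + βΔS = -1.152 × 10⁻³ + 0.0153339 = 0.0141819, so Δρ ≈ 14.56 kg m⁻³.
N² = (g/ρ₀)·Δρ/Δz = g·(Δρ/ρ₀)/Δz = 9.81 × 0.0141819 / 92 = 1.5122 × 10⁻³ s⁻².
N = √(1.5122 × 10⁻³) = 0.038887 rad s⁻¹ ≈ 0.0389 rad s⁻¹.

0.0389 rad s⁻¹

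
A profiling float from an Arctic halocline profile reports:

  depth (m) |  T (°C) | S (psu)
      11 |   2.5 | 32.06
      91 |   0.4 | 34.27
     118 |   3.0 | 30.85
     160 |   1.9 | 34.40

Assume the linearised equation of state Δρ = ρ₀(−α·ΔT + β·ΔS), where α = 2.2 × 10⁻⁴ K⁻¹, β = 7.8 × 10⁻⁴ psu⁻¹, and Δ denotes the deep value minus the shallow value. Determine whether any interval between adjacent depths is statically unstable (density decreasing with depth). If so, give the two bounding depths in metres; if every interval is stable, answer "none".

91–118 m

Evaluate Δρ/ρ₀ = −αΔT + βΔS across each adjacent pair:
  11–91 m: −αΔT+βΔS = −(2.2 × 10⁻⁴)(-2.1)+(7.8 × 10⁻⁴)(+2.21) = 2.2 × 10⁻³ → stable
  91–118 m: −αΔT+βΔS = −(2.2 × 10⁻⁴)(+2.6)+(7.8 × 10⁻⁴)(-3.42) = -3.2 × 10⁻³ → UNSTABLE
  118–160 m: −αΔT+βΔS = −(2.2 × 10⁻⁴)(-1.1)+(7.8 × 10⁻⁴)(+3.55) = 3.0 × 10⁻³ → stable
The 91–118 m interval has Δρ < 0: lighter water underlies denser water.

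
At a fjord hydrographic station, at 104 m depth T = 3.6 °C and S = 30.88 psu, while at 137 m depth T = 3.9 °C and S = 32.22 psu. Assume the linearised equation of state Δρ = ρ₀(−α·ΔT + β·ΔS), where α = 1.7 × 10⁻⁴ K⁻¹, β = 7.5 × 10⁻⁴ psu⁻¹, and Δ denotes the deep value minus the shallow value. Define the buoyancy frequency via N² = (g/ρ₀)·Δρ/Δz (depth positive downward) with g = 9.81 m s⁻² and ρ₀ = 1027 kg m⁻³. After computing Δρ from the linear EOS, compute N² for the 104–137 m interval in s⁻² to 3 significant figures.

ΔT = +0.3 K, ΔS = +1.34 psu (deep − shallow).
Δρ/ρ₀ = −αΔT + βΔS = -5.10 × 10⁻⁵ + 1.005 × 10⁻³ = 9.54 × 10⁻⁴, so Δρ ≈ 0.9798 kg m⁻³.
N² = (g/ρ₀)·Δρ/Δz = g·(Δρ/ρ₀)/Δz = 9.81 × 9.54 × 10⁻⁴ / 33 = 2.8360 × 10⁻⁴ s⁻² ≈ 2.84 × 10⁻⁴ s⁻².

2.84 × 10⁻⁴ s⁻²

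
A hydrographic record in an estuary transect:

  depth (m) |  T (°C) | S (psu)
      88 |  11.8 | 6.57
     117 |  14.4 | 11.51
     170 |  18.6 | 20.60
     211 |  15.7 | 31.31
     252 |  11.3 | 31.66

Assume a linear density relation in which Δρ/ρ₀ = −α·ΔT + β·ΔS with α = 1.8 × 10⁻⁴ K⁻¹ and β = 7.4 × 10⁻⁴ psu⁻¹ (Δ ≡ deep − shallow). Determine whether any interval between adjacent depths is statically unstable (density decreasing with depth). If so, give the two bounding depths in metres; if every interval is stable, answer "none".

none

Evaluate Δρ/ρ₀ = −αΔT + βΔS across each adjacent pair:
  88–117 m: −αΔT+βΔS = −(1.8 × 10⁻⁴)(+2.6)+(7.4 × 10⁻⁴)(+4.94) = 3.2 × 10⁻³ → stable
  117–170 m: −αΔT+βΔS = −(1.8 × 10⁻⁴)(+4.2)+(7.4 × 10⁻⁴)(+9.09) = 6.0 × 10⁻³ → stable
  170–211 m: −αΔT+βΔS = −(1.8 × 10⁻⁴)(-2.9)+(7.4 × 10⁻⁴)(+10.71) = 8.4 × 10⁻³ → stable
  211–252 m: −αΔT+βΔS = −(1.8 × 10⁻⁴)(-4.4)+(7.4 × 10⁻⁴)(+0.35) = 1.1 × 10⁻³ → stable
Every interval has Δρ > 0: the column is stably stratified throughout.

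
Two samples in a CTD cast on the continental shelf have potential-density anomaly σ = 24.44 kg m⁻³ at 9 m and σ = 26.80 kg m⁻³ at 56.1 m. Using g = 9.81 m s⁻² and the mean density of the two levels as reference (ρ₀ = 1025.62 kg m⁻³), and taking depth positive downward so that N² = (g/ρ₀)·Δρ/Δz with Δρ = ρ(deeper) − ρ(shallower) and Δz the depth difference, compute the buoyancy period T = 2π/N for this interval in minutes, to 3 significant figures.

Δρ = 1026.80 − 1024.44 = 2.36 kg m⁻³ over Δz = 56.1 − 9 = 47.1 m.
N² = (9.81/1025.62) × (2.36/47.1) = 4.7926 × 10⁻⁴ s⁻².
N = √(4.7926 × 10⁻⁴) = 0.021892 rad s⁻¹, so T = 2π/N = 287.01 s = 4.7835 min ≈ 4.78 min.

4.78 min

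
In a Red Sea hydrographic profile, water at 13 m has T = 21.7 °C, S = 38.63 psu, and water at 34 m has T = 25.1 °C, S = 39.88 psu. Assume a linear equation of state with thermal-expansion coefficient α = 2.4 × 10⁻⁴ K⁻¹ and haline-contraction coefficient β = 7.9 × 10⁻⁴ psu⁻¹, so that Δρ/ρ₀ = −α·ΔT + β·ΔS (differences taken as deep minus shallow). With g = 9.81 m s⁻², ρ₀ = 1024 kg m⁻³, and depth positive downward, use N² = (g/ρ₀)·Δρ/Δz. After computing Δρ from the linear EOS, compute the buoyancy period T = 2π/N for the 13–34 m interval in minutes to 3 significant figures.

11.7 min

ΔT = +3.4 K, ΔS = +1.25 psu (deep − shallow).
Δρ/ρ₀ = −αΔT + βΔS = -8.16 × 10⁻⁴ + 9.875 × 10⁻⁴ = 1.715 × 10⁻⁴, so Δρ ≈ 0.1756 kg m⁻³.
N² = (g/ρ₀)·Δρ/Δz = g·(Δρ/ρ₀)/Δz = 9.81 × 1.715 × 10⁻⁴ / 21 = 8.0115 × 10⁻⁵ s⁻².
N = √(8.0115 × 10⁻⁵) = 8.9507 × 10⁻³ rad s⁻¹ → T = 2π/N = 701.98 s = 11.700 min ≈ 11.7 min.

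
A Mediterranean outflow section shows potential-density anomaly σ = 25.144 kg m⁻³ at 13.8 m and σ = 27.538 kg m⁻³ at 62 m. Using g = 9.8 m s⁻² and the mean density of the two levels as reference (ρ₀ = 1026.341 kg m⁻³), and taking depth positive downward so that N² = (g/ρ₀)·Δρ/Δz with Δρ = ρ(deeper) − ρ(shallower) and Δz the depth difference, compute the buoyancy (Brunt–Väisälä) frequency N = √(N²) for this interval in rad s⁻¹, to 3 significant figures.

0.0218 rad s⁻¹

Δρ = 1027.538 − 1025.144 = 2.394 kg m⁻³ over Δz = 62 − 13.8 = 48.2 m.
N² = (9.8/1026.341) × (2.394/48.2) = 4.7425 × 10⁻⁴ s⁻².
N = √(4.7425 × 10⁻⁴) = 0.021777 rad s⁻¹ ≈ 0.0218 rad s⁻¹.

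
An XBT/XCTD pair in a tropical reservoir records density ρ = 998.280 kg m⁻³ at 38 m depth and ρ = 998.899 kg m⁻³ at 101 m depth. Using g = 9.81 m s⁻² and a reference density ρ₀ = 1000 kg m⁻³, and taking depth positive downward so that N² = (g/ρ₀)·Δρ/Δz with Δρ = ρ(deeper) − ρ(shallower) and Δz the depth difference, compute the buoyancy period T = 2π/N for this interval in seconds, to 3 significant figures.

640 s

Δρ = 998.899 − 998.280 = 0.619 kg m⁻³ over Δz = 101 − 38 = 63 m.
N² = (9.81/1000) × (0.619/63) = 9.6387 × 10⁻⁵ s⁻².
N = √(9.6387 × 10⁻⁵) = 9.8177 × 10⁻³ rad s⁻¹, so T = 2π/N = 639.99 s ≈ 640 s.
A positive N² confirms static stability across the interval.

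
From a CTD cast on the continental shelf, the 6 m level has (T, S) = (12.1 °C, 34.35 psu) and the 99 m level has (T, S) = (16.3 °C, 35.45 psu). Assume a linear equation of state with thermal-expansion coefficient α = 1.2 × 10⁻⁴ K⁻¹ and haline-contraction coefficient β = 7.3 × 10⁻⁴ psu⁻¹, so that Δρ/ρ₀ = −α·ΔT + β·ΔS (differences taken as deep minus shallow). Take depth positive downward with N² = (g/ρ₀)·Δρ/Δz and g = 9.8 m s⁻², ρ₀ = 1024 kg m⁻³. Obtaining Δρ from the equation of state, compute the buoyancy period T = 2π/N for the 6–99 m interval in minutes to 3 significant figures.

18.7 min

ΔT = +4.2 K, ΔS = +1.10 psu (deep − shallow).
Δρ/ρ₀ = −αΔT + βΔS = -5.04 × 10⁻⁴ + 8.03 × 10⁻⁴ = 2.99 × 10⁻⁴, so Δρ ≈ 0.3062 kg m⁻³.
N² = (g/ρ₀)·Δρ/Δz = g·(Δρ/ρ₀)/Δz = 9.8 × 2.99 × 10⁻⁴ / 93 = 3.1508 × 10⁻⁵ s⁻².
N = √(3.1508 × 10⁻⁵) = 5.6132 × 10⁻³ rad s⁻¹ → T = 2π/N = 1.1194 × 10³ s = 18.657 min ≈ 18.7 min.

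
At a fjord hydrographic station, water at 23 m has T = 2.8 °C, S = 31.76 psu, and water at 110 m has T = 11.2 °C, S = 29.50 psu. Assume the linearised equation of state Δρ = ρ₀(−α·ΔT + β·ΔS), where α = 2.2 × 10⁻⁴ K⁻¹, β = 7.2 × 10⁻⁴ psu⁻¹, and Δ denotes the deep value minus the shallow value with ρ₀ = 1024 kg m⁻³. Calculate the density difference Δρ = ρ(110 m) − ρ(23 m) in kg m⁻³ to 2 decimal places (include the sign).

-3.56 kg m⁻³

ΔT = +8.4 K, ΔS = -2.26 psu (deep − shallow).
Δρ/ρ₀ = −(2.2 × 10⁻⁴)(+8.4) + (7.2 × 10⁻⁴)(-2.26) = -3.4752 × 10⁻³.
Δρ = 1024 × (-3.4752 × 10⁻³) = -3.56 kg m⁻³.
Negative Δρ: lighter below, statically unstable.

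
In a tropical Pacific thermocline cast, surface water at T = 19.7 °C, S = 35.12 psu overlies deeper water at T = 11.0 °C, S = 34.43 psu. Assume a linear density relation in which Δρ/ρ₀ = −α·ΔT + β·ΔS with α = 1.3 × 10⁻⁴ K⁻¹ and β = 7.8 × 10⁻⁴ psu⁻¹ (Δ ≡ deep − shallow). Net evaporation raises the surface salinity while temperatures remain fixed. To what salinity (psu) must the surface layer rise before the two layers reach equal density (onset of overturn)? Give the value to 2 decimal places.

35.88 psu

Neutral buoyancy requires −α(T_deep − T_surf) + β(S_deep − S_surf′) = 0.
S_surf′ = S_deep − (α/β)·ΔT = 34.43 − (1.3 × 10⁻⁴/7.8 × 10⁻⁴)·(-8.7) = 35.8800 psu.
Increase required: 35.8800 − 35.12 = 0.7600 psu.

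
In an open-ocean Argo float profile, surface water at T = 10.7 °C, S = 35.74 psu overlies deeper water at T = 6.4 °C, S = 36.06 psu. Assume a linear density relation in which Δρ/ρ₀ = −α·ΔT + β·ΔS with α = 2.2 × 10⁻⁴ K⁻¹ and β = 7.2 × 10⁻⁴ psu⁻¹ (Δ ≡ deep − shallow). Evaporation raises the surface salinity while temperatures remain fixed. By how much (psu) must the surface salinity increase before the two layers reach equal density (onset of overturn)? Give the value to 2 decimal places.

Neutral buoyancy requires −α(T_deep − T_surf) + β(S_deep − S_surf′) = 0.
S_surf′ = S_deep − (α/β)·ΔT = 36.06 − (2.2 × 10⁻⁴/7.2 × 10⁻⁴)·(-4.3) = 37.3739 psu.
Increase required: 37.3739 − 35.74 = 1.6339 psu.

1.63 psu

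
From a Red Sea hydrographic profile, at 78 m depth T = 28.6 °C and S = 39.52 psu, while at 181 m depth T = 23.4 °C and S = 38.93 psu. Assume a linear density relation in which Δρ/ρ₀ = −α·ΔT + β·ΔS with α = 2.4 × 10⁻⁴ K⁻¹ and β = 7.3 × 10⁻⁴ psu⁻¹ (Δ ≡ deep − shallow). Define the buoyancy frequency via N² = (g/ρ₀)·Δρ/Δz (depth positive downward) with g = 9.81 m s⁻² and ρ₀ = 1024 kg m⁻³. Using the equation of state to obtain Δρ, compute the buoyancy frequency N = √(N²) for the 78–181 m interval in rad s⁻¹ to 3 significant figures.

8.82 × 10⁻³ rad s⁻¹

ΔT = -5.2 K, ΔS = -0.59 psu (deep − shallow).
Δρ/ρ₀ = −αΔT + βΔS = 1.248 × 10⁻³ − 4.307 × 10⁻⁴ = 8.173 × 10⁻⁴, so Δρ ≈ 0.8369 kg m⁻³.
N² = (g/ρ₀)·Δρ/Δz = g·(Δρ/ρ₀)/Δz = 9.81 × 8.173 × 10⁻⁴ / 103 = 7.7842 × 10⁻⁵ s⁻².
N = √(7.7842 × 10⁻⁵) = 8.8228 × 10⁻³ rad s⁻¹ ≈ 8.82 × 10⁻³ rad s⁻¹.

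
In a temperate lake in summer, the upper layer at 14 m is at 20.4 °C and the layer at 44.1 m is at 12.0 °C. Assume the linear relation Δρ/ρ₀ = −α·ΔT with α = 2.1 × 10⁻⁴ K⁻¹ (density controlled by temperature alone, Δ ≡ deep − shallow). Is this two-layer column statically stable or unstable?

ΔT = 12.0 − 20.4 = -8.4 K, so Δρ/ρ₀ = −αΔT = 1.764 × 10⁻³.
Δρ/ρ₀ > 0, so Δρ > 0: deeper water is denser → statically stable.

stable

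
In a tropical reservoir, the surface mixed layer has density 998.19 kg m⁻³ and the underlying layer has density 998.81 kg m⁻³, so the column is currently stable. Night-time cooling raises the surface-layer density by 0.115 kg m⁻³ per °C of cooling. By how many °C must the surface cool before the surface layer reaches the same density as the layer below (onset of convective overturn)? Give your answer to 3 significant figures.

5.39 °C

Density deficit of the surface layer: 998.81 − 998.19 = 0.62 kg m⁻³.
Required change = 0.62 / 0.115 = 5.39 °C.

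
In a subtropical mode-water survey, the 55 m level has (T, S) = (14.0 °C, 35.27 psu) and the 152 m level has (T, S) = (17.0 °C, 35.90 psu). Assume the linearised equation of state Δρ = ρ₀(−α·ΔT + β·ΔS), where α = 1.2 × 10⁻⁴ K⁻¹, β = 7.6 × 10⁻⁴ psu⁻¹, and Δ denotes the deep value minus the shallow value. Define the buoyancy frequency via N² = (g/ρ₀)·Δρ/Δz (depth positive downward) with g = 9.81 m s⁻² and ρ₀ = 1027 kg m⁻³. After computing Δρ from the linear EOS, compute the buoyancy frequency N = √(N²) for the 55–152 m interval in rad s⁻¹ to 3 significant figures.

3.47 × 10⁻³ rad s⁻¹

ΔT = +3.0 K, ΔS = +0.63 psu (deep − shallow).
Δρ/ρ₀ = −αΔT + βΔS = -3.60 × 10⁻⁴ + 4.788 × 10⁻⁴ = 1.188 × 10⁻⁴, so Δρ ≈ 0.1220 kg m⁻³.
N² = (g/ρ₀)·Δρ/Δz = g·(Δρ/ρ₀)/Δz = 9.81 × 1.188 × 10⁻⁴ / 97 = 1.2015 × 10⁻⁵ s⁻².
N = √(1.2015 × 10⁻⁵) = 3.4663 × 10⁻³ rad s⁻¹ ≈ 3.47 × 10⁻³ rad s⁻¹.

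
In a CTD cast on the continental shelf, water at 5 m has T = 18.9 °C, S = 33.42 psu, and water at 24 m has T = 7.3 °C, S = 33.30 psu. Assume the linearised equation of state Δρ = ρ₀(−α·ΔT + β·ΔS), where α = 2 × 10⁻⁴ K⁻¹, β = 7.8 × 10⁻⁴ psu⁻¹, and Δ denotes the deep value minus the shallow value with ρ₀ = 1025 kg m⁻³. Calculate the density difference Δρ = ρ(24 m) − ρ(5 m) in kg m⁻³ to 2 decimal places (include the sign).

ΔT = -11.6 K, ΔS = -0.12 psu (deep − shallow).
Δρ/ρ₀ = −(2 × 10⁻⁴)(-11.6) + (7.8 × 10⁻⁴)(-0.12) = 2.2264 × 10⁻³.
Δρ = 1025 × (2.2264 × 10⁻³) = +2.28 kg m⁻³.
Positive Δρ: denser below, stable.

+2.28 kg m⁻³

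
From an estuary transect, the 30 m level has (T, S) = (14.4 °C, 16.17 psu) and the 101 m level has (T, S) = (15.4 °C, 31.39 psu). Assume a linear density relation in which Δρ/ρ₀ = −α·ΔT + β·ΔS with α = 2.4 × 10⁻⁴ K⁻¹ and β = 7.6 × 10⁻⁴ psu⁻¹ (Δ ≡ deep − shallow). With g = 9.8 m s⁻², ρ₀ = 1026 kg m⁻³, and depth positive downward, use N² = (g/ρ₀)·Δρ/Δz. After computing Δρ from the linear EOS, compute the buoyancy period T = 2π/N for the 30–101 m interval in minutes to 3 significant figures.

ΔT = +1.0 K, ΔS = +15.22 psu (deep − shallow).
Δρ/ρ₀ = −αΔT + βΔS = -2.40 × 10⁻⁴ + 0.0115672 = 0.0113272, so Δρ ≈ 11.62 kg m⁻³.
N² = (g/ρ₀)·Δρ/Δz = g·(Δρ/ρ₀)/Δz = 9.8 × 0.0113272 / 71 = 1.5635 × 10⁻³ s⁻².
N = √(1.5635 × 10⁻³) = 0.039541 rad s⁻¹ → T = 2π/N = 158.90 s = 2.6483 min ≈ 2.65 min.

2.65 min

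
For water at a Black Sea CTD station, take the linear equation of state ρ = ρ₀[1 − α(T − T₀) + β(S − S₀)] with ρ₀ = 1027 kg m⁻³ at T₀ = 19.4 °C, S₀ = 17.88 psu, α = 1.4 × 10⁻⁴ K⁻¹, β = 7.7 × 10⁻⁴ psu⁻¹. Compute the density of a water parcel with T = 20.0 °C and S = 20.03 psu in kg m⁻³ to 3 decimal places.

T − T₀ = +0.6 K, S − S₀ = +2.15 psu.
Bracket = 1 − α·(+0.6) + β·(+2.15) = 1 + (1.5715 × 10⁻³) = 1.0015715.
ρ = 1027 × 1.0015715 = 1028.614 kg m⁻³.

1028.614 kg m⁻³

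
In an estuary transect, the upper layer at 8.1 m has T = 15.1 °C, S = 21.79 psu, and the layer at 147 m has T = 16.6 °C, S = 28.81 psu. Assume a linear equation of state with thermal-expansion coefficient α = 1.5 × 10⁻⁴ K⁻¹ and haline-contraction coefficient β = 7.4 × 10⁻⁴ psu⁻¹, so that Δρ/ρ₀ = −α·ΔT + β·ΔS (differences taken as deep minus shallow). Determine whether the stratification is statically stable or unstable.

ΔT = 16.6 − 15.1 = +1.5 K and ΔS = 28.81 − 21.79 = +7.02 psu (deep − shallow).
−αΔT = -2.25 × 10⁻⁴; βΔS = 5.1948 × 10⁻³; sum Δρ/ρ₀ = 4.9698 × 10⁻³.
Δρ/ρ₀ > 0, so Δρ > 0: deeper water is denser → statically stable.

stable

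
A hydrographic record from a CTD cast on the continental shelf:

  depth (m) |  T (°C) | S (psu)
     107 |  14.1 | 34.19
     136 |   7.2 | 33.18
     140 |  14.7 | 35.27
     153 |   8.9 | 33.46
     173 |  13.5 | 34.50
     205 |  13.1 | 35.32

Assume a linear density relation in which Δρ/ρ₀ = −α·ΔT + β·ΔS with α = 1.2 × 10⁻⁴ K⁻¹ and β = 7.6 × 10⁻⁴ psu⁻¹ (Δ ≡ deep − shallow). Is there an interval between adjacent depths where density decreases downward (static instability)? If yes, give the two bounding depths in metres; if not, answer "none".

Evaluate Δρ/ρ₀ = −αΔT + βΔS across each adjacent pair:
  107–136 m: −αΔT+βΔS = −(1.2 × 10⁻⁴)(-6.9)+(7.6 × 10⁻⁴)(-1.01) = 6.0 × 10⁻⁵ → stable
  136–140 m: −αΔT+βΔS = −(1.2 × 10⁻⁴)(+7.5)+(7.6 × 10⁻⁴)(+2.09) = 6.9 × 10⁻⁴ → stable
  140–153 m: −αΔT+βΔS = −(1.2 × 10⁻⁴)(-5.8)+(7.6 × 10⁻⁴)(-1.81) = -6.8 × 10⁻⁴ → UNSTABLE
  153–173 m: −αΔT+βΔS = −(1.2 × 10⁻⁴)(+4.6)+(7.6 × 10⁻⁴)(+1.04) = 2.4 × 10⁻⁴ → stable
  173–205 m: −αΔT+βΔS = −(1.2 × 10⁻⁴)(-0.4)+(7.6 × 10⁻⁴)(+0.82) = 6.7 × 10⁻⁴ → stable
The 140–153 m interval has Δρ < 0: lighter water underlies denser water.

140–153 m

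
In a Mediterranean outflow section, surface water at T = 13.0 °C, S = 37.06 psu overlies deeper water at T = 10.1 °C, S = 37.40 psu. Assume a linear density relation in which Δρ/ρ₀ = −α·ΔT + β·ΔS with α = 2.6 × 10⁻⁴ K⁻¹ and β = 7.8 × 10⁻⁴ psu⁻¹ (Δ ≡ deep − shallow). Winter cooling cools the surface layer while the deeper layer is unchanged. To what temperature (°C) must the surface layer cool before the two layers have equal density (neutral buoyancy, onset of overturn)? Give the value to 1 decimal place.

9.1 °C

Neutral buoyancy requires Δρ = 0, i.e. −α(T_deep − T_surf′) + β(S_deep − S_surf) = 0.
T_surf′ = T_deep − (β/α)·ΔS = 10.1 − (7.8 × 10⁻⁴/2.6 × 10⁻⁴)·(+0.34) = 9.080 °C.
Cooling required: 13.0 − (9.080) = 3.920 °C.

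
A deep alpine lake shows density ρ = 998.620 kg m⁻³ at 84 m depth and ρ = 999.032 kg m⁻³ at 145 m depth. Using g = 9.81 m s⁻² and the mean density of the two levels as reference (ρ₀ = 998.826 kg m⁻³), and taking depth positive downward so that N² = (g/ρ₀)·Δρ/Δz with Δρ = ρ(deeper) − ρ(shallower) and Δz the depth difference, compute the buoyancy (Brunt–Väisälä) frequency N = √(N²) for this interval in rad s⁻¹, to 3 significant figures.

Δρ = 999.032 − 998.620 = 0.412 kg m⁻³ over Δz = 145 − 84 = 61 m.
N² = (9.81/998.826) × (0.412/61) = 6.6336 × 10⁻⁵ s⁻².
N = √(6.6336 × 10⁻⁵) = 8.1447 × 10⁻³ rad s⁻¹ ≈ 8.14 × 10⁻³ rad s⁻¹.

8.14 × 10⁻³ rad s⁻¹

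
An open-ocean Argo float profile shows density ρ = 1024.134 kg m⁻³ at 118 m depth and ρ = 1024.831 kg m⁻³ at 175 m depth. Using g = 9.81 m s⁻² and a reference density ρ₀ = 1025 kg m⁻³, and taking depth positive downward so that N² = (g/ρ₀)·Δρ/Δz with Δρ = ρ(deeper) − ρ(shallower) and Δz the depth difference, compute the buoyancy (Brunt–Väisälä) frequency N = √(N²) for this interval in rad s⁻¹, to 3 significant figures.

0.0108 rad s⁻¹

Δρ = 1024.831 − 1024.134 = 0.697 kg m⁻³ over Δz = 175 − 118 = 57 m.
N² = (9.81/1025) × (0.697/57) = 1.1703 × 10⁻⁴ s⁻².
N = √(1.1703 × 10⁻⁴) = 0.010818 rad s⁻¹ ≈ 0.0108 rad s⁻¹.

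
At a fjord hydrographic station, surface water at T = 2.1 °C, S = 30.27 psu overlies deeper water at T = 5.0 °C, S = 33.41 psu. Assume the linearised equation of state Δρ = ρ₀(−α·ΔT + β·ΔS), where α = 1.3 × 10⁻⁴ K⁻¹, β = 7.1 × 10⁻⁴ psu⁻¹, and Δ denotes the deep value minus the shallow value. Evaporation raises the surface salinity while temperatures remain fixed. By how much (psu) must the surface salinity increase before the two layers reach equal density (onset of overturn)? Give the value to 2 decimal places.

2.61 psu

Neutral buoyancy requires −α(T_deep − T_surf) + β(S_deep − S_surf′) = 0.
S_surf′ = S_deep − (α/β)·ΔT = 33.41 − (1.3 × 10⁻⁴/7.1 × 10⁻⁴)·(+2.9) = 32.8790 psu.
Increase required: 32.8790 − 30.27 = 2.6090 psu.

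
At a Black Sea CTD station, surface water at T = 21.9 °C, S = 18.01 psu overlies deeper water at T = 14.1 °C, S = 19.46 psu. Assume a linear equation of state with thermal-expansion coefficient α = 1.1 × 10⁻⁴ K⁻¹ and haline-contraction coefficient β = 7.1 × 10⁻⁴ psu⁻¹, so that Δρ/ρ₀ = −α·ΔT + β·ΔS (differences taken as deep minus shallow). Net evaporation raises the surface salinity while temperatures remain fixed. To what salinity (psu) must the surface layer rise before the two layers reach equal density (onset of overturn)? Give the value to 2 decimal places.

20.67 psu

Neutral buoyancy requires −α(T_deep − T_surf) + β(S_deep − S_surf′) = 0.
S_surf′ = S_deep − (α/β)·ΔT = 19.46 − (1.1 × 10⁻⁴/7.1 × 10⁻⁴)·(-7.8) = 20.6685 psu.
Increase required: 20.6685 − 18.01 = 2.6585 psu.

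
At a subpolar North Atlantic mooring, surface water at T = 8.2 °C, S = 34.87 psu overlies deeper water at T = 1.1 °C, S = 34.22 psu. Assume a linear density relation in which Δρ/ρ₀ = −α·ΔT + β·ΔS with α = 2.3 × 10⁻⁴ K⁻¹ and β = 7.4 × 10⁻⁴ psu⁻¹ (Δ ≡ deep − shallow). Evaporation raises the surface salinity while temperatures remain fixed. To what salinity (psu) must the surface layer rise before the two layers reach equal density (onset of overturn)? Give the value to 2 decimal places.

36.43 psu

Neutral buoyancy requires −α(T_deep − T_surf) + β(S_deep − S_surf′) = 0.
S_surf′ = S_deep − (α/β)·ΔT = 34.22 − (2.3 × 10⁻⁴/7.4 × 10⁻⁴)·(-7.1) = 36.4268 psu.
Increase required: 36.4268 − 34.87 = 1.5568 psu.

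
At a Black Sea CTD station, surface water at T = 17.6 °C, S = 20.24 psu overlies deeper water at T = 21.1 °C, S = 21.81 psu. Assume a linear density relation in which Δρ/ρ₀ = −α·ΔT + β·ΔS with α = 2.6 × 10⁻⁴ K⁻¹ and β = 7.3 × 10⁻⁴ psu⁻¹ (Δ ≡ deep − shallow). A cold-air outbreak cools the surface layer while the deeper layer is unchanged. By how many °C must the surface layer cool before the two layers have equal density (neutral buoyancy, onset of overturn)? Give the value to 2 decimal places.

Neutral buoyancy requires Δρ = 0, i.e. −α(T_deep − T_surf′) + β(S_deep − S_surf) = 0.
T_surf′ = T_deep − (β/α)·ΔS = 21.1 − (7.3 × 10⁻⁴/2.6 × 10⁻⁴)·(+1.57) = 16.6919 °C.
Cooling required: 17.6 − (16.6919) = 0.9081 °C.

0.91 °C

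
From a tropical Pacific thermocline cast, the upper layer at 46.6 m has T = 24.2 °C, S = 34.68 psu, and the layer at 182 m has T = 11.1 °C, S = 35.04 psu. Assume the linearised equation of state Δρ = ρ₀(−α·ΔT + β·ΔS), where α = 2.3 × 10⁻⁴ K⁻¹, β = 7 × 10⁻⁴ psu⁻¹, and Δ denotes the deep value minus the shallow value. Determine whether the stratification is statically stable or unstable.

ΔT = 11.1 − 24.2 = -13.1 K and ΔS = 35.04 − 34.68 = +0.36 psu (deep − shallow).
−αΔT = 3.013 × 10⁻³; βΔS = 2.52 × 10⁻⁴; sum Δρ/ρ₀ = 3.265 × 10⁻³.
Δρ/ρ₀ > 0, so Δρ > 0: deeper water is denser → statically stable.

stable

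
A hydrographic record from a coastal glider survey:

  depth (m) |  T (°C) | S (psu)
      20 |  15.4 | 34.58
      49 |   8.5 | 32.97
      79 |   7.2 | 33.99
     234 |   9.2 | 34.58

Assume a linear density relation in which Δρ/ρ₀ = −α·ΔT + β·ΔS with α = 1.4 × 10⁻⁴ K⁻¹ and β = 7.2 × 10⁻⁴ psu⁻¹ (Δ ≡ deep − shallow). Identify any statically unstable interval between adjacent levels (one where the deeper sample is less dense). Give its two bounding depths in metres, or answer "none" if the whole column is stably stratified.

20–49 m

Evaluate Δρ/ρ₀ = −αΔT + βΔS across each adjacent pair:
  20–49 m: −αΔT+βΔS = −(1.4 × 10⁻⁴)(-6.9)+(7.2 × 10⁻⁴)(-1.61) = -1.9 × 10⁻⁴ → UNSTABLE
  49–79 m: −αΔT+βΔS = −(1.4 × 10⁻⁴)(-1.3)+(7.2 × 10⁻⁴)(+1.02) = 9.2 × 10⁻⁴ → stable
  79–234 m: −αΔT+βΔS = −(1.4 × 10⁻⁴)(+2.0)+(7.2 × 10⁻⁴)(+0.59) = 1.4 × 10⁻⁴ → stable
The 20–49 m interval has Δρ < 0: lighter water underlies denser water.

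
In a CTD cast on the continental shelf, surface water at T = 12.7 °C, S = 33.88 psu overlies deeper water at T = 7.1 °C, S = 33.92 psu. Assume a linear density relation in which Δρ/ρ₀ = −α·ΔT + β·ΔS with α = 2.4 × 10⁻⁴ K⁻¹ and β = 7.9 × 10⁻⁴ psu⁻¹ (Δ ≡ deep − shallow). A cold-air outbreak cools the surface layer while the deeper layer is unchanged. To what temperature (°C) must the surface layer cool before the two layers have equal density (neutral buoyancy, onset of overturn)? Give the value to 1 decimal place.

7.0 °C

Neutral buoyancy requires Δρ = 0, i.e. −α(T_deep − T_surf′) + β(S_deep − S_surf) = 0.
T_surf′ = T_deep − (β/α)·ΔS = 7.1 − (7.9 × 10⁻⁴/2.4 × 10⁻⁴)·(+0.04) = 6.968 °C.
Cooling required: 12.7 − (6.968) = 5.732 °C.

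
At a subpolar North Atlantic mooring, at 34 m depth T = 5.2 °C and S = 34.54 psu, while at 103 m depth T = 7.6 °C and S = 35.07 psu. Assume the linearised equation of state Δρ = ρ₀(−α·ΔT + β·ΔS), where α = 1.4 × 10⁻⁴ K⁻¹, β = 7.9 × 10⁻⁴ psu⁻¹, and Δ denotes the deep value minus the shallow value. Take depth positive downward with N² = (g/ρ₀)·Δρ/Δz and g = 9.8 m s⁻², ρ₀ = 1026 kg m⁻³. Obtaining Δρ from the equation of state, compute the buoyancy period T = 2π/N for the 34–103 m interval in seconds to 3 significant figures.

ΔT = +2.4 K, ΔS = +0.53 psu (deep − shallow).
Δρ/ρ₀ = −αΔT + βΔS = -3.36 × 10⁻⁴ + 4.187 × 10⁻⁴ = 8.27 × 10⁻⁵, so Δρ ≈ 0.08485 kg m⁻³.
N² = (g/ρ₀)·Δρ/Δz = g·(Δρ/ρ₀)/Δz = 9.8 × 8.27 × 10⁻⁵ / 69 = 1.1746 × 10⁻⁵ s⁻².
N = √(1.1746 × 10⁻⁵) = 3.4272 × 10⁻³ rad s⁻¹ → T = 2π/N = 1.8333 × 10³ s ≈ 1.83 × 10³ s.

1.83 × 10³ s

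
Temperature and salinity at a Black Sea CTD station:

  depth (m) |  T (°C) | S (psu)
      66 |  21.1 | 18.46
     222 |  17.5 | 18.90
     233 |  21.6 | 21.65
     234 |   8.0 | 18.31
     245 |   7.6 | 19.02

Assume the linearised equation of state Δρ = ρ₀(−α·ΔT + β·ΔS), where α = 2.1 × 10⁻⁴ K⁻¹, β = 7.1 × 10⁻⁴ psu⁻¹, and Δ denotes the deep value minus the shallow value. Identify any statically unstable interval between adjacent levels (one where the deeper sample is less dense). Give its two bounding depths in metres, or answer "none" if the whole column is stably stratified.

none

Evaluate Δρ/ρ₀ = −αΔT + βΔS across each adjacent pair:
  66–222 m: −αΔT+βΔS = −(2.1 × 10⁻⁴)(-3.6)+(7.1 × 10⁻⁴)(+0.44) = 1.1 × 10⁻³ → stable
  222–233 m: −αΔT+βΔS = −(2.1 × 10⁻⁴)(+4.1)+(7.1 × 10⁻⁴)(+2.75) = 1.1 × 10⁻³ → stable
  233–234 m: −αΔT+βΔS = −(2.1 × 10⁻⁴)(-13.6)+(7.1 × 10⁻⁴)(-3.34) = 4.8 × 10⁻⁴ → stable
  234–245 m: −αΔT+βΔS = −(2.1 × 10⁻⁴)(-0.4)+(7.1 × 10⁻⁴)(+0.71) = 5.9 × 10⁻⁴ → stable
Every interval has Δρ > 0: the column is stably stratified throughout.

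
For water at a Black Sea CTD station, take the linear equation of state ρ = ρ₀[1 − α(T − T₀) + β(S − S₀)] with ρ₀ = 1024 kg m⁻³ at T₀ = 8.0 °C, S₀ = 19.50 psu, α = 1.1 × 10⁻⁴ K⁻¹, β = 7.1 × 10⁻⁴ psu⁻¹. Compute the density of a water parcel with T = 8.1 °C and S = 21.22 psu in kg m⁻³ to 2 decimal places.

1025.24 kg m⁻³

T − T₀ = +0.1 K, S − S₀ = +1.72 psu.
Bracket = 1 − α·(+0.1) + β·(+1.72) = 1 + (1.2102 × 10⁻³) = 1.0012102.
ρ = 1024 × 1.0012102 = 1025.24 kg m⁻³.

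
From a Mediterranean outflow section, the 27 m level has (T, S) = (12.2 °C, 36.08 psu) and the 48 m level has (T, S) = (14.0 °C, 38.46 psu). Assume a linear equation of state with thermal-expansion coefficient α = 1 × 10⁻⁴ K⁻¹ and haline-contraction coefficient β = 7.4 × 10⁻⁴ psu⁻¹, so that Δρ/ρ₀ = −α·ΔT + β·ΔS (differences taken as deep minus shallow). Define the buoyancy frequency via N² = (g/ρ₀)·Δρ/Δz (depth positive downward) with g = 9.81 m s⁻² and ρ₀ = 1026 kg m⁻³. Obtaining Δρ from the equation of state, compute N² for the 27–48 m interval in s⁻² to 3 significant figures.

ΔT = +1.8 K, ΔS = +2.38 psu (deep − shallow).
Δρ/ρ₀ = −αΔT + βΔS = -1.80 × 10⁻⁴ + 1.7612 × 10⁻³ = 1.5812 × 10⁻³, so Δρ ≈ 1.622 kg m⁻³.
N² = (g/ρ₀)·Δρ/Δz = g·(Δρ/ρ₀)/Δz = 9.81 × 1.5812 × 10⁻³ / 21 = 7.3865 × 10⁻⁴ s⁻² ≈ 7.39 × 10⁻⁴ s⁻².

7.39 × 10⁻⁴ s⁻²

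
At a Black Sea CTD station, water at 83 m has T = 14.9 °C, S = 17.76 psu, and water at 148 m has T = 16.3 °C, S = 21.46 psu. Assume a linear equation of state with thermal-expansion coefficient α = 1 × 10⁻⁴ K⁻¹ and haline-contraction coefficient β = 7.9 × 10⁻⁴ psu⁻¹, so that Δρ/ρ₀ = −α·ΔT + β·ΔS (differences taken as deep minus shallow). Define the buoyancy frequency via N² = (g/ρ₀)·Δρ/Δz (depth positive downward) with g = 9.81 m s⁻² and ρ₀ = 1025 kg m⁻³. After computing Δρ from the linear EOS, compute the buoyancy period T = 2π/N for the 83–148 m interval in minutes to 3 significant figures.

ΔT = +1.4 K, ΔS = +3.70 psu (deep − shallow).
Δρ/ρ₀ = −αΔT + βΔS = -1.40 × 10⁻⁴ + 2.923 × 10⁻³ = 2.783 × 10⁻³, so Δρ ≈ 2.853 kg m⁻³.
N² = (g/ρ₀)·Δρ/Δz = g·(Δρ/ρ₀)/Δz = 9.81 × 2.783 × 10⁻³ / 65 = 4.2002 × 10⁻⁴ s⁻².
N = √(4.2002 × 10⁻⁴) = 0.020494 rad s⁻¹ → T = 2π/N = 306.59 s = 5.1098 min ≈ 5.11 min.

5.11 min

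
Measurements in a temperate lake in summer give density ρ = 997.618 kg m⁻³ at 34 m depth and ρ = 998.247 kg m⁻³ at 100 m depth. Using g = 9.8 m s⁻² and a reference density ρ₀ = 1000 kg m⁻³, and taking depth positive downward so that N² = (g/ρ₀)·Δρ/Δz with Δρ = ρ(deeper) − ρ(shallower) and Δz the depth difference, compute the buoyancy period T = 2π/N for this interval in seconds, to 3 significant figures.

650 s

Δρ = 998.247 − 997.618 = 0.629 kg m⁻³ over Δz = 100 − 34 = 66 m.
N² = (9.8/1000) × (0.629/66) = 9.3397 × 10⁻⁵ s⁻².
N = √(9.3397 × 10⁻⁵) = 9.6642 × 10⁻³ rad s⁻¹, so T = 2π/N = 650.15 s ≈ 650 s.
N² > 0, so the interval is statically stable.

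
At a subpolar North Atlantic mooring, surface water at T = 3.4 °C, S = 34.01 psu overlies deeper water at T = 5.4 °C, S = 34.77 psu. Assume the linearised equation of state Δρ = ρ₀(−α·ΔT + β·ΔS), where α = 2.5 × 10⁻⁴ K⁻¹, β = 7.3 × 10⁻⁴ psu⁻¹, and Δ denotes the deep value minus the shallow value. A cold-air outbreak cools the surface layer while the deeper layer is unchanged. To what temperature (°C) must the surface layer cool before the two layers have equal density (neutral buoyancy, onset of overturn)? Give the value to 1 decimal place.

Neutral buoyancy requires Δρ = 0, i.e. −α(T_deep − T_surf′) + β(S_deep − S_surf) = 0.
T_surf′ = T_deep − (β/α)·ΔS = 5.4 − (7.3 × 10⁻⁴/2.5 × 10⁻⁴)·(+0.76) = 3.181 °C.
Cooling required: 3.4 − (3.181) = 0.219 °C.

3.2 °C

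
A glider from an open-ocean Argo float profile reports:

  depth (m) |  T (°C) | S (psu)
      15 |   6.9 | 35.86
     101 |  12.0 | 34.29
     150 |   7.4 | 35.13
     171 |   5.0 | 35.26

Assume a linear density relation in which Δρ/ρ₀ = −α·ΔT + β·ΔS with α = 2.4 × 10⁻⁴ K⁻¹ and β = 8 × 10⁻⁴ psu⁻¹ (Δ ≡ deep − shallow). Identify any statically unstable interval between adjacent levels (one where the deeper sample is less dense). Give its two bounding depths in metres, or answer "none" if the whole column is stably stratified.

Evaluate Δρ/ρ₀ = −αΔT + βΔS across each adjacent pair:
  15–101 m: −αΔT+βΔS = −(2.4 × 10⁻⁴)(+5.1)+(8 × 10⁻⁴)(-1.57) = -2.5 × 10⁻³ → UNSTABLE
  101–150 m: −αΔT+βΔS = −(2.4 × 10⁻⁴)(-4.6)+(8 × 10⁻⁴)(+0.84) = 1.8 × 10⁻³ → stable
  150–171 m: −αΔT+βΔS = −(2.4 × 10⁻⁴)(-2.4)+(8 × 10⁻⁴)(+0.13) = 6.8 × 10⁻⁴ → stable
The 15–101 m interval has Δρ < 0: lighter water underlies denser water.

15–101 m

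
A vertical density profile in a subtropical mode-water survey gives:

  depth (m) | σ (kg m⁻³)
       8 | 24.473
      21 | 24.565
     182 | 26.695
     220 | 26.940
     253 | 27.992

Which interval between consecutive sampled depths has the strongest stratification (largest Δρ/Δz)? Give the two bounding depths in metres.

220–253 m

Compute the density gradient over each adjacent pair:
  8–21 m: Δρ/Δz = 0.092/13 = 7.1 × 10⁻³ kg m⁻⁴
  21–182 m: Δρ/Δz = 2.130/161 = 0.013 kg m⁻⁴
  182–220 m: Δρ/Δz = 0.245/38 = 6.4 × 10⁻³ kg m⁻⁴
  220–253 m: Δρ/Δz = 1.052/33 = 0.032 kg m⁻⁴
The largest gradient is in the 220–253 m interval — the pycnocline.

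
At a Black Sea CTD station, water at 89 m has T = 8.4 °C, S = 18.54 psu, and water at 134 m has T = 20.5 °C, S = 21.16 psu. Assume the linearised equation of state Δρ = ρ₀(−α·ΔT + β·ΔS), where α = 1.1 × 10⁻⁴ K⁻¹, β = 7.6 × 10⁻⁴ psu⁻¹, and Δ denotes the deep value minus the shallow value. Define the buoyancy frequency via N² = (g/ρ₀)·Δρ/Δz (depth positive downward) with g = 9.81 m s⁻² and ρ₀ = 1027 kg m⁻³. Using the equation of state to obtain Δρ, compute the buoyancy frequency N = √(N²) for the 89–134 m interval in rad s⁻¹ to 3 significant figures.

ΔT = +12.1 K, ΔS = +2.62 psu (deep − shallow).
Δρ/ρ₀ = −αΔT + βΔS = -1.331 × 10⁻³ + 1.9912 × 10⁻³ = 6.602 × 10⁻⁴, so Δρ ≈ 0.6780 kg m⁻³.
N² = (g/ρ₀)·Δρ/Δz = g·(Δρ/ρ₀)/Δz = 9.81 × 6.602 × 10⁻⁴ / 45 = 1.4392 × 10⁻⁴ s⁻².
N = √(1.4392 × 10⁻⁴) = 0.011997 rad s⁻¹ ≈ 0.0120 rad s⁻¹.

0.0120 rad s⁻¹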